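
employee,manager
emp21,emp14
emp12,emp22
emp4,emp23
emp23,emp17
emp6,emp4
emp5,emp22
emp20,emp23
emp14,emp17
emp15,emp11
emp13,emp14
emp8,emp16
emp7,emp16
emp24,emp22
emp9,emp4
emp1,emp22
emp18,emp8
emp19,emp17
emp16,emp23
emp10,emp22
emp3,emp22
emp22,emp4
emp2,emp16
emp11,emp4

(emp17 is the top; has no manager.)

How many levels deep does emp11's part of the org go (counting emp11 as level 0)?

The longest chain under emp11 runs emp11 → emp15, which is 1 level below emp11.

1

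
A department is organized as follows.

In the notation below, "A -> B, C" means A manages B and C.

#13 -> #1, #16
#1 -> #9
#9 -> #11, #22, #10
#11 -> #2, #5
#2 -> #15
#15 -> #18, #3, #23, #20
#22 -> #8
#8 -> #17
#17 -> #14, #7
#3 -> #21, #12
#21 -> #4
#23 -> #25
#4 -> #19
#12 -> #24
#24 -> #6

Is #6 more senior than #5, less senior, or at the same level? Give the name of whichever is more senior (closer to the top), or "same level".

#6 is 9 levels below #13; #5 is 4. #5 is higher.

#5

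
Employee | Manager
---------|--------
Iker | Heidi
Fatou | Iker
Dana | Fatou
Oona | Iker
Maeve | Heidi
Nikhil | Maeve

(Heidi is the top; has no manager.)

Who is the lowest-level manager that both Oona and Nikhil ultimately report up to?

Heidi

Oona's chain of managers is Iker, Heidi. Nikhil's chain of managers is Maeve, Heidi. The first manager that appears in both chains is Heidi.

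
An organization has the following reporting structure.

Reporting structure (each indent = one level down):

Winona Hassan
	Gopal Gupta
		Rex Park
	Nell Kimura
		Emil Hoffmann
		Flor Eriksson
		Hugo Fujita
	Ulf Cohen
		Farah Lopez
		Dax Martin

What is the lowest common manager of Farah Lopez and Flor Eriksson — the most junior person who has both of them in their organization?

Winona Hassan

Farah Lopez's chain of managers is Ulf Cohen, Winona Hassan. Flor Eriksson's chain of managers is Nell Kimura, Winona Hassan. The first manager that appears in both chains is Winona Hassan.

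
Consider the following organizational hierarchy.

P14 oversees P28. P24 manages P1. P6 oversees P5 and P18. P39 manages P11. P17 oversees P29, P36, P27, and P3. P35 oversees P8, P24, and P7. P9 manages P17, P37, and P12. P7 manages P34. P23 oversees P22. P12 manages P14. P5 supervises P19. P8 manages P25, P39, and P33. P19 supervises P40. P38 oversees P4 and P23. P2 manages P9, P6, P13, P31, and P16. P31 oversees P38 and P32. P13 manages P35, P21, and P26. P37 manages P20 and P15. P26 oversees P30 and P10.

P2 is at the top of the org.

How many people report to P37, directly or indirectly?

2

P37 directly manages P20, P15. P20 has no reports. P15 has no reports. So P37's organization is 2 direct reports plus everyone under them: 1 + 1 = 2.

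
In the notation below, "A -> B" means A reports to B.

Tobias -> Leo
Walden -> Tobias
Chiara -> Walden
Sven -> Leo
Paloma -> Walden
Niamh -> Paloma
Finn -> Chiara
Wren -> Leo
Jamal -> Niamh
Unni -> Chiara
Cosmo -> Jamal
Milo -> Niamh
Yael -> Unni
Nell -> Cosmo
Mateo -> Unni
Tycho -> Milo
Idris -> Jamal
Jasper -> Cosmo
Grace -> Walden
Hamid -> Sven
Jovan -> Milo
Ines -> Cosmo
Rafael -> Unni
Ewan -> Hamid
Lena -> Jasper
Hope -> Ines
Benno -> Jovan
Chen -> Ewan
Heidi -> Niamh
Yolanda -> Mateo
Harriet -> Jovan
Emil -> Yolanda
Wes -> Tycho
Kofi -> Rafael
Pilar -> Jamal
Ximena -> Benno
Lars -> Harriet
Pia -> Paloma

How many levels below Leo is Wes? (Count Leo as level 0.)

Chain from Wes up to Leo: Wes → Tycho → Milo → Niamh → Paloma → Walden → Tobias → Leo. That is 7 steps up, so Wes is 7 levels below Leo.

7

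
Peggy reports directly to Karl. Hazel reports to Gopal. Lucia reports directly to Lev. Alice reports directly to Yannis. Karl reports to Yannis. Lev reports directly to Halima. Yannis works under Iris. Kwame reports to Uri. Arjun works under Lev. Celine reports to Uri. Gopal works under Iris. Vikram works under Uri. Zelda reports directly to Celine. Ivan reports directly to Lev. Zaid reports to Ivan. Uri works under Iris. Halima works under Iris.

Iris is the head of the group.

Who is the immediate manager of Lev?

Lev reports directly to Halima.

Halima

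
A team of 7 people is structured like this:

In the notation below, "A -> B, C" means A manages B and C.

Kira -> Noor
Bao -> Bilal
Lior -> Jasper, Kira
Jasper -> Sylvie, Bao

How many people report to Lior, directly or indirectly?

Lior directly manages Jasper, Kira. Under Jasper: Bao, Bilal, Sylvie (3). Under Kira: Noor (1). So Lior's organization is 2 direct reports plus everyone under them: 4 + 2 = 6.

6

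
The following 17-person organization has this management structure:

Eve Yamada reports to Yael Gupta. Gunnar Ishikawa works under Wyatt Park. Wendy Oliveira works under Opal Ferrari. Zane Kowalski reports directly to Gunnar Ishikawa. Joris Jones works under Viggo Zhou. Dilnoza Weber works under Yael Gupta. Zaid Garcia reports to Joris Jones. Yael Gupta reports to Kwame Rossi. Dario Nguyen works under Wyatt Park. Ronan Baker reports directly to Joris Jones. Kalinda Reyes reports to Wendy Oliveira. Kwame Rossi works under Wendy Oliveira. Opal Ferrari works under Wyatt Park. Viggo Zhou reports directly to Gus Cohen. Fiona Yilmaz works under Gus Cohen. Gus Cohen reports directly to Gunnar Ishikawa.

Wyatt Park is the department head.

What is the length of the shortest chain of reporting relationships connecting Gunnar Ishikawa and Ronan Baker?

Ronan Baker is in Gunnar Ishikawa's organization: the chain from Ronan Baker up to Gunnar Ishikawa is Ronan Baker → Joris Jones → Viggo Zhou → Gus Cohen → Gunnar Ishikawa, which is 4 links.

4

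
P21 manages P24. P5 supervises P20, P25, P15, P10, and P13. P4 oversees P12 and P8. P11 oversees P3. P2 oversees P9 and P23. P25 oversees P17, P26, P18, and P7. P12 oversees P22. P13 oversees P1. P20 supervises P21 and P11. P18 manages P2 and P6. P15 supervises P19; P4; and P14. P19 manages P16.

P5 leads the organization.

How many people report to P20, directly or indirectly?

4

P20 directly manages P21, P11. Under P21: P24 (1). Under P11: P3 (1). So P20's organization is 2 direct reports plus everyone under them: 2 + 2 = 4.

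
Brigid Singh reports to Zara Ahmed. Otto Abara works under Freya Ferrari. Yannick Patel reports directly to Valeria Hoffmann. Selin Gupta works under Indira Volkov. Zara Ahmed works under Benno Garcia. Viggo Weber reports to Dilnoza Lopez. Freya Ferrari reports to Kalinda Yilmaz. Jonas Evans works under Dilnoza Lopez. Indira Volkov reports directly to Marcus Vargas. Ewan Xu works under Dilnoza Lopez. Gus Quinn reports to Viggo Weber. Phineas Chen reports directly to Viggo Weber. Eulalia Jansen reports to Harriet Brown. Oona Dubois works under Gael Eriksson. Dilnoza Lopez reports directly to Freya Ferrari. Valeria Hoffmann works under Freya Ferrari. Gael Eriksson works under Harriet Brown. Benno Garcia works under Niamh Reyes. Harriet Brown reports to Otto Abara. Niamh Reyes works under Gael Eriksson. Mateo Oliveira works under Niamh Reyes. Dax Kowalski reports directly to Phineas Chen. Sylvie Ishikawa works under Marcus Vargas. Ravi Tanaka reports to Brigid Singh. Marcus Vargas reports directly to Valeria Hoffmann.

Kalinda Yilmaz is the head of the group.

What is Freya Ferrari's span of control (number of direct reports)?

Freya Ferrari directly manages Otto Abara, Valeria Hoffmann, Dilnoza Lopez. That is 3 direct reports.

3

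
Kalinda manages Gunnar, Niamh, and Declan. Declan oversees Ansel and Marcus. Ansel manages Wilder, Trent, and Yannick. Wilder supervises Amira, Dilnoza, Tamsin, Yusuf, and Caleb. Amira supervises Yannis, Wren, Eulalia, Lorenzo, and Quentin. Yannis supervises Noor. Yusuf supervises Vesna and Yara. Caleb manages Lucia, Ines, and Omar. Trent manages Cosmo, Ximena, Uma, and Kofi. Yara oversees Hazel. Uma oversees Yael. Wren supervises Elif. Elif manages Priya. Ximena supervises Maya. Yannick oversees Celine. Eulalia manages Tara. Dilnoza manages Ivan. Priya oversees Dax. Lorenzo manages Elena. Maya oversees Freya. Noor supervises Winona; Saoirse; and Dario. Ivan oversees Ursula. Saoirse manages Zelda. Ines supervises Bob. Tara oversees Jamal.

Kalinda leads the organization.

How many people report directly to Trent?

4

Trent directly manages Uma, Ximena, Cosmo, Kofi. That is 4 direct reports.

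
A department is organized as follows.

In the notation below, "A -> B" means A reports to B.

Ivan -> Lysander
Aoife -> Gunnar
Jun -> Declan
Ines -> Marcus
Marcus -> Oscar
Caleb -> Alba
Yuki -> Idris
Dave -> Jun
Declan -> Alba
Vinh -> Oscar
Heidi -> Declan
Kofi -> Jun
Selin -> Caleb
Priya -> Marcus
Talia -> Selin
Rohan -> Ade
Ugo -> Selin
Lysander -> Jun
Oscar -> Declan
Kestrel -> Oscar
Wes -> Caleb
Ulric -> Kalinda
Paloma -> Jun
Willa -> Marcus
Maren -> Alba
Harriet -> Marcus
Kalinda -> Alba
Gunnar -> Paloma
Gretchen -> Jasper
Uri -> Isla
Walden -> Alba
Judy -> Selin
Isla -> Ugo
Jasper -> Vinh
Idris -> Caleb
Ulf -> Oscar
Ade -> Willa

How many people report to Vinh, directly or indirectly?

2

Vinh directly manages Jasper. Under Jasper: Gretchen (1). That's 2 in total.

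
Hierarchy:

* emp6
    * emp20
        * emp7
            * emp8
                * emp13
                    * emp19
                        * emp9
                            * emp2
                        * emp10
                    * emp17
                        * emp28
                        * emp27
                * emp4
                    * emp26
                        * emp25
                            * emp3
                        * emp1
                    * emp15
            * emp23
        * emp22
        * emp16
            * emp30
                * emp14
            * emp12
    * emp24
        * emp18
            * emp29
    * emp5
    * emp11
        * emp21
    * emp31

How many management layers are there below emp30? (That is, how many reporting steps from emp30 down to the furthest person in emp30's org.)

1

The longest chain under emp30 runs emp30 → emp14, which is 1 level below emp30.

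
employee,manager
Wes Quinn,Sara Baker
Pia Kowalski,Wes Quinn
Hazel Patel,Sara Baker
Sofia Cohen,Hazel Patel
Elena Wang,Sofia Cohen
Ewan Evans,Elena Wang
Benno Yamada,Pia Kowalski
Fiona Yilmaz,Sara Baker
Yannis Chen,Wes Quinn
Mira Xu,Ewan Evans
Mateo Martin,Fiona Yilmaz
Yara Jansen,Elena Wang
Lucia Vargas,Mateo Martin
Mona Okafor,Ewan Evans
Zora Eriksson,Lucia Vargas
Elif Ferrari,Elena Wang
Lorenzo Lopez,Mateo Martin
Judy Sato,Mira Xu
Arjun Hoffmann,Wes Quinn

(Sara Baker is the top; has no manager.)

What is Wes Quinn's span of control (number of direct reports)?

Wes Quinn directly manages Pia Kowalski, Yannis Chen, Arjun Hoffmann. That is 3 direct reports.

3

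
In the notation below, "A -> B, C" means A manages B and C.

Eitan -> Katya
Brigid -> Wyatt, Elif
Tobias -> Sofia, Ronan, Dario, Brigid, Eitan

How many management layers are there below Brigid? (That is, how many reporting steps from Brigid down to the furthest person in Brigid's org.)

1

The longest chain under Brigid runs Brigid → Elif, which is 1 level below Brigid.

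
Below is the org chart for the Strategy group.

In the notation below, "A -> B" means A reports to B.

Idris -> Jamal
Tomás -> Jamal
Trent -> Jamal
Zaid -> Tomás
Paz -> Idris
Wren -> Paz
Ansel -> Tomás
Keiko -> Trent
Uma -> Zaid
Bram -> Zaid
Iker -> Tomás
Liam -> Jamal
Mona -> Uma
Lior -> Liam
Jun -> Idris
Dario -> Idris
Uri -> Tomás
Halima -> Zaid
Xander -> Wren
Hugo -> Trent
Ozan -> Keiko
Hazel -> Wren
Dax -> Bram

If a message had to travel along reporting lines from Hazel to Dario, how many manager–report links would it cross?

4

Hazel is 3 levels below Idris, and Dario is 1 level below Idris (their lowest common manager). The shortest path runs up from Hazel to Idris and back down to Dario: 3 + 1 = 4 links.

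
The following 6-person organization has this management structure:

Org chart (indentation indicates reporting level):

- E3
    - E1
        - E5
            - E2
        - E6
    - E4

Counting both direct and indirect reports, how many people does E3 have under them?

E3 directly manages E1, E4. Under E1: E6, E5, E2 (3). E4 has no reports. So E3's organization is 2 direct reports plus everyone under them: 4 + 1 = 5.

5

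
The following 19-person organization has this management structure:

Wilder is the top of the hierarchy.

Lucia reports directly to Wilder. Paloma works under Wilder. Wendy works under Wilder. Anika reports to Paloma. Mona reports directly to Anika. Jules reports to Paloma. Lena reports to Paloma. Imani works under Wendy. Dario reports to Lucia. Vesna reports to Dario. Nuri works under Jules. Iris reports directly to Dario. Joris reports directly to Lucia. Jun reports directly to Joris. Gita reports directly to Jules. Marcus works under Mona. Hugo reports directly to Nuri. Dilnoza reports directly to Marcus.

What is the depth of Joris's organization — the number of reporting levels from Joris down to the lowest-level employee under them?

1

The longest chain under Joris runs Joris → Jun, which is 1 level below Joris.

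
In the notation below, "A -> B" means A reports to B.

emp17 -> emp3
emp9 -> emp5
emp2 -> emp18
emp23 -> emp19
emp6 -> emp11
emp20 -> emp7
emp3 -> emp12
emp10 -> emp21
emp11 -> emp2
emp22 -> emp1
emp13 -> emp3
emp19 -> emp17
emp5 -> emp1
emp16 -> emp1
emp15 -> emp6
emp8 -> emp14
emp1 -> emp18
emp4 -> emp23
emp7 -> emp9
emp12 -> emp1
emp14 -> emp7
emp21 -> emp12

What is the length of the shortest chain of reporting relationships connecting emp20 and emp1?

4

emp20 is in emp1's organization: the chain from emp20 up to emp1 is emp20 → emp7 → emp9 → emp5 → emp1, which is 4 links.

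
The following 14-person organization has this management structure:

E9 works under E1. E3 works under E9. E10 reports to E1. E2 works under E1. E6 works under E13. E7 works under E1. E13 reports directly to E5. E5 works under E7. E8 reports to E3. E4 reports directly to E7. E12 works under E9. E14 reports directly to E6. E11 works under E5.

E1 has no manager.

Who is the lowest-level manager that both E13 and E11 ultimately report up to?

E5

E13's chain of managers is E5, E7, E1. E11's chain of managers is E5, E7, E1. The first manager that appears in both chains is E5.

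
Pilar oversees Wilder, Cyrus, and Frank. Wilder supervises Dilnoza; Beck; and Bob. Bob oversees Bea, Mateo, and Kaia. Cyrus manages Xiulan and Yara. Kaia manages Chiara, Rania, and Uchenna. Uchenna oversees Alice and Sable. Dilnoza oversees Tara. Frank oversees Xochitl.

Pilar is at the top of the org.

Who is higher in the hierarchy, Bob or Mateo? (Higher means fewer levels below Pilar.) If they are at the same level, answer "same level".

Bob

Bob is 2 levels below Pilar; Mateo is 3. Bob is higher.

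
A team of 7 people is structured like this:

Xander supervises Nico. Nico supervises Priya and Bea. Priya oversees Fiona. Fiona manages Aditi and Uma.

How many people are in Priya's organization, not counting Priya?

3

Priya directly manages Fiona. Under Fiona: Uma, Aditi (2). That's 3 in total.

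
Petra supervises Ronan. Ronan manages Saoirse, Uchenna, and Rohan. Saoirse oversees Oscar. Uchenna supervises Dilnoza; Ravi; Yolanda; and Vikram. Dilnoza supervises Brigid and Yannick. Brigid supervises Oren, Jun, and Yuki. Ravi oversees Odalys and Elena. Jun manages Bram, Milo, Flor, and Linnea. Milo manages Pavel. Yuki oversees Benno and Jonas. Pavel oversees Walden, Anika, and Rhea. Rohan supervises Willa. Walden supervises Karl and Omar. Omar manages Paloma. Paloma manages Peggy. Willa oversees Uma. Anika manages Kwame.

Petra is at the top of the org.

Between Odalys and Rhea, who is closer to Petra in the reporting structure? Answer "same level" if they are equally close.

Odalys is 4 levels below Petra; Rhea is 8. Odalys is higher.

Odalys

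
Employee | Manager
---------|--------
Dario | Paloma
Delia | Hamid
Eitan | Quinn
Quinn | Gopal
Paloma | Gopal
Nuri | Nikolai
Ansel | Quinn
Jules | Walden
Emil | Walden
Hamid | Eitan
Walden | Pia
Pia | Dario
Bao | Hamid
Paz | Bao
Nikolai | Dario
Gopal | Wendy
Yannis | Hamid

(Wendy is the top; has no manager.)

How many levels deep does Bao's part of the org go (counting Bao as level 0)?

The longest chain under Bao runs Bao → Paz, which is 1 level below Bao.

1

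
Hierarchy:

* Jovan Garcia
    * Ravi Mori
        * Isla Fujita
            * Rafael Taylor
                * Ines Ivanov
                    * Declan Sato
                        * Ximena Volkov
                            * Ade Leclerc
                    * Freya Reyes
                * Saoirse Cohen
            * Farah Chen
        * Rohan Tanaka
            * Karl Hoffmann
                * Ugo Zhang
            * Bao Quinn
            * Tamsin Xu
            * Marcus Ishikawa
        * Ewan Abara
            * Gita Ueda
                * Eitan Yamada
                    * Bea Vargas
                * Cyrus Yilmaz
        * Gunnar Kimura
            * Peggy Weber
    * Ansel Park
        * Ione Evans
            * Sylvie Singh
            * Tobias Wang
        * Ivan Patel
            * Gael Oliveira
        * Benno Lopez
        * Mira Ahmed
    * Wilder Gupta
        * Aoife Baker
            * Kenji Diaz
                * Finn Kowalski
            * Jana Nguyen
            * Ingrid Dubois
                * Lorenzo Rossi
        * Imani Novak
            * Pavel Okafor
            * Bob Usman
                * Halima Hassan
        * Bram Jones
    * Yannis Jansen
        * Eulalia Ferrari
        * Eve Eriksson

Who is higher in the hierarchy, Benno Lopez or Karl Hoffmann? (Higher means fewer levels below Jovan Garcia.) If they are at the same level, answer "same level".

Benno Lopez

Benno Lopez is 2 levels below Jovan Garcia; Karl Hoffmann is 3. Benno Lopez is higher.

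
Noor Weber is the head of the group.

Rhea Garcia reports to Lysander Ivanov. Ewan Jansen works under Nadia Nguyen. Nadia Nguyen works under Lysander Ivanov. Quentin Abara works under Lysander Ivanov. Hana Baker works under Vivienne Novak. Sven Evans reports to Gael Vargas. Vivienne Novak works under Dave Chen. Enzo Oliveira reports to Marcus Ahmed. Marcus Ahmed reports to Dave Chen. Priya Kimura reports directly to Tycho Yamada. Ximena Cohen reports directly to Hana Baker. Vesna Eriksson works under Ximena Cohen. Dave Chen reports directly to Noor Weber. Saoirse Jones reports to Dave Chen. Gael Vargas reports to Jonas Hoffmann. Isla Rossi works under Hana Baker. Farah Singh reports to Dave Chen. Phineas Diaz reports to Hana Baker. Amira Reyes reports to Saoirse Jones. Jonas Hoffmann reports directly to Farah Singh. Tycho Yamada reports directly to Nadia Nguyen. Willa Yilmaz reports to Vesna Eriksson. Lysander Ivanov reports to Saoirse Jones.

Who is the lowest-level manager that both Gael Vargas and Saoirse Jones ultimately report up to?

Dave Chen

Gael Vargas's chain of managers is Jonas Hoffmann, Farah Singh, Dave Chen, Noor Weber. Saoirse Jones's chain of managers is Dave Chen, Noor Weber. The first manager that appears in both chains is Dave Chen.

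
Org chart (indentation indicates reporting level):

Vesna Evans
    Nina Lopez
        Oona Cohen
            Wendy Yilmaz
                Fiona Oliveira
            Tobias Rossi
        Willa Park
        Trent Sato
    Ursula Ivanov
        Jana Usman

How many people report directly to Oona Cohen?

Oona Cohen directly manages Wendy Yilmaz, Tobias Rossi. That is 2 direct reports.

2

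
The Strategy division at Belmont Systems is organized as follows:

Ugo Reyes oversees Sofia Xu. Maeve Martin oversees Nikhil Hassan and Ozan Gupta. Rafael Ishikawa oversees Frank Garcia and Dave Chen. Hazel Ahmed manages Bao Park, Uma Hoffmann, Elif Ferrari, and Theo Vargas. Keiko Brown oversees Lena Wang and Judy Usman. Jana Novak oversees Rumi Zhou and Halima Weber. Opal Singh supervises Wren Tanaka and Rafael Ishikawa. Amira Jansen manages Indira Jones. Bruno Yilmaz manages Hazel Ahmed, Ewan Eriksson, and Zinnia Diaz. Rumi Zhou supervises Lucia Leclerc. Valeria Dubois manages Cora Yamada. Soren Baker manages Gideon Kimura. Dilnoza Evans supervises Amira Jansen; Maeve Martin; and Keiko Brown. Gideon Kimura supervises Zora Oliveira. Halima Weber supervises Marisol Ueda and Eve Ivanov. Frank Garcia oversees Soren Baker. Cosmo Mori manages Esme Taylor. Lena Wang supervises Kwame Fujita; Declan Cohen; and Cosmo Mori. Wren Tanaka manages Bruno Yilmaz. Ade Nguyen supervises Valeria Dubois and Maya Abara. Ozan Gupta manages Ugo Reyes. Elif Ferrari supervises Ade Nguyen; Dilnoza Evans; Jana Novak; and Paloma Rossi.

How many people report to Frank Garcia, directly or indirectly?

Frank Garcia directly manages Soren Baker. Under Soren Baker: Gideon Kimura, Zora Oliveira (2). That's 3 in total.

3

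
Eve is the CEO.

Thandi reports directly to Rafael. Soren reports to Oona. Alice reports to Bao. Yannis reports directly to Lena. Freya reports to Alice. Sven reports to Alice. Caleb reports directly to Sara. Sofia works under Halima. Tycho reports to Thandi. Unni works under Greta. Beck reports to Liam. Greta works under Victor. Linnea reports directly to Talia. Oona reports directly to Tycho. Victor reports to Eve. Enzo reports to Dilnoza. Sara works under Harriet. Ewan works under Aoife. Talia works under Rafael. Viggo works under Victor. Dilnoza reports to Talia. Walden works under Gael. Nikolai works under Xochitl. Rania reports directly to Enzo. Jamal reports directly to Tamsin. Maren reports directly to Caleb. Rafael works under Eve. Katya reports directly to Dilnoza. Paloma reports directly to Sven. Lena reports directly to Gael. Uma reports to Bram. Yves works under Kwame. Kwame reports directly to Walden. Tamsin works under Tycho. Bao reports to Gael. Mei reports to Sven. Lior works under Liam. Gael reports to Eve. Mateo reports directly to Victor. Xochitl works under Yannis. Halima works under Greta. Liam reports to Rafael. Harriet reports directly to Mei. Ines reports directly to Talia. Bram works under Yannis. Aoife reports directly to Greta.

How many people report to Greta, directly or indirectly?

5

Greta directly manages Aoife, Halima, Unni. Under Aoife: Ewan (1). Under Halima: Sofia (1). Unni has no reports. So Greta's organization is 3 direct reports plus everyone under them: 2 + 2 + 1 = 5.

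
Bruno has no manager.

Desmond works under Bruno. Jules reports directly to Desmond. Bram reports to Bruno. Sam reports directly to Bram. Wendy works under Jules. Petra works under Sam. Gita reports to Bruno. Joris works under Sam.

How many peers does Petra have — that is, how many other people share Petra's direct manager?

Petra reports to Sam. Sam's other direct reports are Joris — 1 peer.

1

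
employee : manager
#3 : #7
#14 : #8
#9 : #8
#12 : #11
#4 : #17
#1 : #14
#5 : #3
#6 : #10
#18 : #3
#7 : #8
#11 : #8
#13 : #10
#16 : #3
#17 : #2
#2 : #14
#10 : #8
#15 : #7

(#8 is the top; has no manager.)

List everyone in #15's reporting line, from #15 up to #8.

#15 reports to #7. #7 reports to #8. #8 is at the top.

#15 -> #7 -> #8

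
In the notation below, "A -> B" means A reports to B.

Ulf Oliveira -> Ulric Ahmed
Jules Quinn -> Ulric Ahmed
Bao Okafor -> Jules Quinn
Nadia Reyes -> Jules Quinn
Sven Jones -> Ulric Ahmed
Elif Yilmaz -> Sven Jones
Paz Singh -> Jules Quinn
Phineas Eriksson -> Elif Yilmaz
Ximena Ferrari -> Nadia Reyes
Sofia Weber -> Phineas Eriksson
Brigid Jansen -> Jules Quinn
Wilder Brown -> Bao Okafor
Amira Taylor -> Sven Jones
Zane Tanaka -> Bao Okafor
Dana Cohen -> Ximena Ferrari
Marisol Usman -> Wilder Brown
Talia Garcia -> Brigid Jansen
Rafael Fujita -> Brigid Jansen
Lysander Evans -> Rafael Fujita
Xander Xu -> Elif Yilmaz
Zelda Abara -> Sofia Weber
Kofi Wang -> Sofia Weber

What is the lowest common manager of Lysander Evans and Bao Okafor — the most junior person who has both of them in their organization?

Lysander Evans's chain of managers is Rafael Fujita, Brigid Jansen, Jules Quinn, Ulric Ahmed. Bao Okafor's chain of managers is Jules Quinn, Ulric Ahmed. The first manager that appears in both chains is Jules Quinn.

Jules Quinn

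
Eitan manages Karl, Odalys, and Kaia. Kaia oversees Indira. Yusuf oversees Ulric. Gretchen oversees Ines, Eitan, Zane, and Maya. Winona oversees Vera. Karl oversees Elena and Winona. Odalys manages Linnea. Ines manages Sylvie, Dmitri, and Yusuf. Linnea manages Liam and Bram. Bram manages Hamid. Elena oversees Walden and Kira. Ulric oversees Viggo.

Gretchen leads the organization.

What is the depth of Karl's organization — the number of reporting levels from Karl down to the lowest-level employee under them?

2

The longest chain under Karl runs Karl → Winona → Vera, which is 2 levels below Karl.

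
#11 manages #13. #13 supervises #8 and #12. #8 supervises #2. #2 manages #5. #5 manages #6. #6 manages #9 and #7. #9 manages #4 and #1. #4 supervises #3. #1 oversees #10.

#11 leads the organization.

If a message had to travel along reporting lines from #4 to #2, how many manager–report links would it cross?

4

#4 is in #2's organization: the chain from #4 up to #2 is #4 → #9 → #6 → #5 → #2, which is 4 links.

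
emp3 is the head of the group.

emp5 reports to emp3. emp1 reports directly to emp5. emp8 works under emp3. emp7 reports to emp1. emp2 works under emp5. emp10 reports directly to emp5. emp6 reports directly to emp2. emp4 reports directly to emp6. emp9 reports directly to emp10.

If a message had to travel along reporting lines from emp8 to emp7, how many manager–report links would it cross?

emp8 is 1 level below emp3, and emp7 is 3 levels below emp3 (their lowest common manager). The shortest path runs up from emp8 to emp3 and back down to emp7: 1 + 3 = 4 links.

4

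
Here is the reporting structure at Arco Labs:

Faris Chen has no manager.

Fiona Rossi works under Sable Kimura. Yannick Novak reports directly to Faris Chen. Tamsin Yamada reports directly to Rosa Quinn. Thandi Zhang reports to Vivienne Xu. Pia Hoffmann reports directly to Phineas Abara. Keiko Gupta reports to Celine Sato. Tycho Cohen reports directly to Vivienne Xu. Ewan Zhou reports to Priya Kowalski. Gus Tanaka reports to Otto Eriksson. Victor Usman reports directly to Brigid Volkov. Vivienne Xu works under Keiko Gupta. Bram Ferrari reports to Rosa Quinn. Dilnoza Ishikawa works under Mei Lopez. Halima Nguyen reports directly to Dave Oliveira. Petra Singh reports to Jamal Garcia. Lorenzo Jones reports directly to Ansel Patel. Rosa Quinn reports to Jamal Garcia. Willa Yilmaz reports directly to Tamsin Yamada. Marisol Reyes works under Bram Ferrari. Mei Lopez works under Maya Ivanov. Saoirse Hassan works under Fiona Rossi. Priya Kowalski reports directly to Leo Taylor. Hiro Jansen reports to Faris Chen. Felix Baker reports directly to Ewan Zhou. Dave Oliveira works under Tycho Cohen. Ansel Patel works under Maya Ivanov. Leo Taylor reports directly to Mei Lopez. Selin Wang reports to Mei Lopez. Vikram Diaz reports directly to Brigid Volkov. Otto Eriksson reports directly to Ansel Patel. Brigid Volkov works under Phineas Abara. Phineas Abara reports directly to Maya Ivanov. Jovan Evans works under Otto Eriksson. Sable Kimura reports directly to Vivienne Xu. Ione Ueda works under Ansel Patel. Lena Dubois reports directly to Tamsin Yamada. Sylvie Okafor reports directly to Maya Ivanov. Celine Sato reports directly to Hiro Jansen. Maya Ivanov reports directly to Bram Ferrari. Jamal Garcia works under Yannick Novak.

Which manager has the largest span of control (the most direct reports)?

Maya Ivanov

Direct-report counts: Faris Chen has 2; Hiro Jansen has 1; Celine Sato has 1; Keiko Gupta has 1; Vivienne Xu has 3; Sable Kimura has 1; Fiona Rossi has 1; Tycho Cohen has 1; Dave Oliveira has 1; Yannick Novak has 1; Jamal Garcia has 2; Rosa Quinn has 2; Bram Ferrari has 2; Maya Ivanov has 4; Ansel Patel has 3; Otto Eriksson has 2; Phineas Abara has 2; Brigid Volkov has 2; Mei Lopez has 3; Leo Taylor has 1; Priya Kowalski has 1; Ewan Zhou has 1; Tamsin Yamada has 2. The largest is 4, held by Maya Ivanov.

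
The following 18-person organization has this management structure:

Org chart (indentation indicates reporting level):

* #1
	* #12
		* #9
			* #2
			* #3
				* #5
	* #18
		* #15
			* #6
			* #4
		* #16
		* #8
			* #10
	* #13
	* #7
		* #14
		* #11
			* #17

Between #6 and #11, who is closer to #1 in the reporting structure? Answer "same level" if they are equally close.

#6 is 3 levels below #1; #11 is 2. #11 is higher.

#11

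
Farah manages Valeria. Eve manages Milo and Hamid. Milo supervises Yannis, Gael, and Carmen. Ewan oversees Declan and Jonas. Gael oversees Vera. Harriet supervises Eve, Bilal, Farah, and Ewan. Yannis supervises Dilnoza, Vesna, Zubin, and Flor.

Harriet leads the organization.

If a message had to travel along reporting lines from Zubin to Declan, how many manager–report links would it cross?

Zubin is 4 levels below Harriet, and Declan is 2 levels below Harriet (their lowest common manager). The shortest path runs up from Zubin to Harriet and back down to Declan: 4 + 2 = 6 links.

6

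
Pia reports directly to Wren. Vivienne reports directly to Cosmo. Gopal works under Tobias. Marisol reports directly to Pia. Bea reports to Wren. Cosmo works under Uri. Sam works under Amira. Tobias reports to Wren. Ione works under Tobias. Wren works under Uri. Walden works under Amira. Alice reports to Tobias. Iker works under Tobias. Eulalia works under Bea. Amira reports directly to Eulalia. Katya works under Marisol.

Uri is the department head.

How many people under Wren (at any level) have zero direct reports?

The people in Wren's organization with no one reporting to them are Katya, Walden, Sam, Alice, Gopal, Iker, Ione. That is 7.

7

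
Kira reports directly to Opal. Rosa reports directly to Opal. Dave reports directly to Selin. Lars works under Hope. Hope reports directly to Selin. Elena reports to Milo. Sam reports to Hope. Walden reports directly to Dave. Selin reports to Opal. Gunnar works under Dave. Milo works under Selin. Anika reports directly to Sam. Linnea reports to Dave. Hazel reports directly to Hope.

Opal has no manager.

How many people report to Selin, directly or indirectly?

11

Selin directly manages Hope, Dave, Milo. Under Hope: Hazel, Sam, Anika, Lars (4). Under Dave: Gunnar, Linnea, Walden (3). Under Milo: Elena (1). So Selin's organization is 3 direct reports plus everyone under them: 5 + 4 + 2 = 11.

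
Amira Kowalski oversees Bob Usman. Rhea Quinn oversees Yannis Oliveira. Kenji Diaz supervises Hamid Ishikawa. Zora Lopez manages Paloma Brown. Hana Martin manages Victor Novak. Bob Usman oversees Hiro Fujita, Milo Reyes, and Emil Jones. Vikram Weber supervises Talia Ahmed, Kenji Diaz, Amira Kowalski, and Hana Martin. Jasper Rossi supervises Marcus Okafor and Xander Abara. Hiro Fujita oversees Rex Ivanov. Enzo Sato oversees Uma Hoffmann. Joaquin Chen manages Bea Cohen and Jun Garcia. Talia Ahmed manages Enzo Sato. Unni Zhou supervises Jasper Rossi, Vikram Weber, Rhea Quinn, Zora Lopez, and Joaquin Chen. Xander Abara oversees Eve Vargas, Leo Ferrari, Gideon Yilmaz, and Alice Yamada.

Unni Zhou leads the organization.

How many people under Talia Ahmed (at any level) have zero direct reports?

The only person in Talia Ahmed's organization with no one reporting to them is Uma Hoffmann. That is 1.

1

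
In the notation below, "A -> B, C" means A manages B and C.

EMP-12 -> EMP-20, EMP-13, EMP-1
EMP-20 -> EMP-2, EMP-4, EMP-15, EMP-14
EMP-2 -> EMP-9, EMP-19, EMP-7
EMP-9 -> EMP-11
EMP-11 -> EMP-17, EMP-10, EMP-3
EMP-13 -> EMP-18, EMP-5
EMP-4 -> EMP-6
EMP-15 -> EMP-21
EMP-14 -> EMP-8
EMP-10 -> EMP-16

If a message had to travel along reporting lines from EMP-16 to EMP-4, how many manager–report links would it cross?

EMP-16 is 5 levels below EMP-20, and EMP-4 is 1 level below EMP-20 (their lowest common manager). The shortest path runs up from EMP-16 to EMP-20 and back down to EMP-4: 5 + 1 = 6 links.

6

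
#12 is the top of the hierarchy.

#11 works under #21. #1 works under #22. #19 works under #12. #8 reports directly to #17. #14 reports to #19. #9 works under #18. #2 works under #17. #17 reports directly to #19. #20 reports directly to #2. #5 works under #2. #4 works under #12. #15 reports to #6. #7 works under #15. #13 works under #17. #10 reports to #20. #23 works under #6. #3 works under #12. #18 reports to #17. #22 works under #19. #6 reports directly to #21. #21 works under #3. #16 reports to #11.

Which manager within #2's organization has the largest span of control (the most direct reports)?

Direct-report counts within #2's organization: #2 has 2; #20 has 1. The largest is 2, held by #2.

#2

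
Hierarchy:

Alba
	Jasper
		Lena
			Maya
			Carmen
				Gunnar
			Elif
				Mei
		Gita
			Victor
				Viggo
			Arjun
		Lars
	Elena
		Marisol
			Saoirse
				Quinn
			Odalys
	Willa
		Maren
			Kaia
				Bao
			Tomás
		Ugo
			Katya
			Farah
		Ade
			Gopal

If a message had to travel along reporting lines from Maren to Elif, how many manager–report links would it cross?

Maren is 2 levels below Alba, and Elif is 3 levels below Alba (their lowest common manager). The shortest path runs up from Maren to Alba and back down to Elif: 2 + 3 = 5 links.

5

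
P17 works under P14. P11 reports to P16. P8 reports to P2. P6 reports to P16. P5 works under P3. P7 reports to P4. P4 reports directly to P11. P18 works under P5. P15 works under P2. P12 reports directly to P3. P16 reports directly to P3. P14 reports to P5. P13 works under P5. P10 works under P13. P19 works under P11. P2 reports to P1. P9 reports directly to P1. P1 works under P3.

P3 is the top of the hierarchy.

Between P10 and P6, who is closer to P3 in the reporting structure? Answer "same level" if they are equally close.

P6

P10 is 3 levels below P3; P6 is 2. P6 is higher.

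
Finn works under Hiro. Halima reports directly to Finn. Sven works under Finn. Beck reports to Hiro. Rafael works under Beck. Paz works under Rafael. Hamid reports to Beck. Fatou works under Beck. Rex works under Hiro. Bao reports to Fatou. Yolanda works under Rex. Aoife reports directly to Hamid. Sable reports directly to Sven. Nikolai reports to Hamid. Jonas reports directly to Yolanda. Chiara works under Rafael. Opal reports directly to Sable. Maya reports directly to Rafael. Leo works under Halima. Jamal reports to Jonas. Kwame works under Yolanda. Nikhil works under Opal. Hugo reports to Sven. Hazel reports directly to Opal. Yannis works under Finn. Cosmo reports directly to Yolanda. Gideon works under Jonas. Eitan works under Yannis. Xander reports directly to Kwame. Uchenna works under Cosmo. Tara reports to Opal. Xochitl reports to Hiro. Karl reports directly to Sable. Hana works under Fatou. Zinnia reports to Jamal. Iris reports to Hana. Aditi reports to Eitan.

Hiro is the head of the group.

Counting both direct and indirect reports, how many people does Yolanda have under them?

Yolanda directly manages Jonas, Kwame, Cosmo. Under Jonas: Gideon, Jamal, Zinnia (3). Under Kwame: Xander (1). Under Cosmo: Uchenna (1). So Yolanda's organization is 3 direct reports plus everyone under them: 4 + 2 + 2 = 8.

8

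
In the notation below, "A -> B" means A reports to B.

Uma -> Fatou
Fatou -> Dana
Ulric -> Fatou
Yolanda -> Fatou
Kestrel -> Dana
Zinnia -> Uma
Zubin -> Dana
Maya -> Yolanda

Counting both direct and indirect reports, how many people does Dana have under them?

8

Dana directly manages Kestrel, Fatou, Zubin. Kestrel has no reports. Under Fatou: Ulric, Yolanda, Maya, Uma, Zinnia (5). Zubin has no reports. So Dana's organization is 3 direct reports plus everyone under them: 1 + 6 + 1 = 8.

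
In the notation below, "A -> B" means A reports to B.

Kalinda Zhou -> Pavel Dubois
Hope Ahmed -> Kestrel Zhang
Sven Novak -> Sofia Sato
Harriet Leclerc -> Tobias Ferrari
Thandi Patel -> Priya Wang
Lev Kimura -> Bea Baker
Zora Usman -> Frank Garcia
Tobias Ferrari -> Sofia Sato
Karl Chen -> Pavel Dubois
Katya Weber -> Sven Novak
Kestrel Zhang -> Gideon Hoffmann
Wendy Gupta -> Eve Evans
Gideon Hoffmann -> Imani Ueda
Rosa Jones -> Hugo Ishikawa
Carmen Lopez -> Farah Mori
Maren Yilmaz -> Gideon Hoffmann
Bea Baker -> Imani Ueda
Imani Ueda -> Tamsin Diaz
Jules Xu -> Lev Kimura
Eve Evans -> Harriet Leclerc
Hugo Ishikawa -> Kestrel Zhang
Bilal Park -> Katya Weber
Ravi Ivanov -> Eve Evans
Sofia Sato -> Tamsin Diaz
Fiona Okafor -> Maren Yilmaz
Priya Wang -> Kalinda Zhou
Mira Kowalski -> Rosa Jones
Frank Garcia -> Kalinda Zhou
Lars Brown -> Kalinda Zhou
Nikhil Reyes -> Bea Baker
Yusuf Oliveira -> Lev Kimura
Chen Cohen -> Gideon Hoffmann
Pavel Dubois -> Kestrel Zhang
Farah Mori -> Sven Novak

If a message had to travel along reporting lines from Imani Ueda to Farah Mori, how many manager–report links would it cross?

Imani Ueda is 1 level below Tamsin Diaz, and Farah Mori is 3 levels below Tamsin Diaz (their lowest common manager). The shortest path runs up from Imani Ueda to Tamsin Diaz and back down to Farah Mori: 1 + 3 = 4 links.

4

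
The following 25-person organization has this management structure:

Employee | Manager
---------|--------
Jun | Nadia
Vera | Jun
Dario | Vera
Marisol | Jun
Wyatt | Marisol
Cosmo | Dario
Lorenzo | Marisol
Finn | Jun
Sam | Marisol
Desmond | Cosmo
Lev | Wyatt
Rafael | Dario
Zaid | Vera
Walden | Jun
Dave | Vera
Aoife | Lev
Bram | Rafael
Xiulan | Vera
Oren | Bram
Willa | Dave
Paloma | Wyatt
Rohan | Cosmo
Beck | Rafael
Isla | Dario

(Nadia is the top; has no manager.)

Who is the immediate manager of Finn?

Jun

Finn reports directly to Jun.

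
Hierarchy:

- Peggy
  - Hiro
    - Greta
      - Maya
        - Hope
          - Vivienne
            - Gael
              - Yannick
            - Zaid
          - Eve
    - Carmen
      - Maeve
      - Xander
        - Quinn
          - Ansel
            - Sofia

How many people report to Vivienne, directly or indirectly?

3

Vivienne directly manages Gael, Zaid. Under Gael: Yannick (1). Zaid has no reports. So Vivienne's organization is 2 direct reports plus everyone under them: 2 + 1 = 3.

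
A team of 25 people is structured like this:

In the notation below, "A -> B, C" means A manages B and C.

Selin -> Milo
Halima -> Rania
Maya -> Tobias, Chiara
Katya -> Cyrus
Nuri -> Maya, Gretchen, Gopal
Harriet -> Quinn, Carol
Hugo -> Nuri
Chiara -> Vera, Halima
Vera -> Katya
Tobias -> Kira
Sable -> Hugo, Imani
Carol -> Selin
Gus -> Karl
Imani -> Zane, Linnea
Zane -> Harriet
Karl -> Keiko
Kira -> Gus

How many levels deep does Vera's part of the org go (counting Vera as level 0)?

2

The longest chain under Vera runs Vera → Katya → Cyrus, which is 2 levels below Vera.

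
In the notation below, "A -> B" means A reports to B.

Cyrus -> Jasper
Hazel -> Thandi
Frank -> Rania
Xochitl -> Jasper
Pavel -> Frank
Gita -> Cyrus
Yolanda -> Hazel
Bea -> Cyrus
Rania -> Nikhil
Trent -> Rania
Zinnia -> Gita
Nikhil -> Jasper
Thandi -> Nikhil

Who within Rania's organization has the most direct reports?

Rania

Direct-report counts within Rania's organization: Rania has 2; Frank has 1. The largest is 2, held by Rania.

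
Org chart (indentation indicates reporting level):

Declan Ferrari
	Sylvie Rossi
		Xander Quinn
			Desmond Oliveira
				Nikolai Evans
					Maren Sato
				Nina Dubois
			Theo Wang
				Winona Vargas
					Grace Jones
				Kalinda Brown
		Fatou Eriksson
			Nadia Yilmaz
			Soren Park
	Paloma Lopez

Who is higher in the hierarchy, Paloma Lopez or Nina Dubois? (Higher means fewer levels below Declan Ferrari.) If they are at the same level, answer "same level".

Paloma Lopez

Paloma Lopez is 1 level below Declan Ferrari; Nina Dubois is 4. Paloma Lopez is higher.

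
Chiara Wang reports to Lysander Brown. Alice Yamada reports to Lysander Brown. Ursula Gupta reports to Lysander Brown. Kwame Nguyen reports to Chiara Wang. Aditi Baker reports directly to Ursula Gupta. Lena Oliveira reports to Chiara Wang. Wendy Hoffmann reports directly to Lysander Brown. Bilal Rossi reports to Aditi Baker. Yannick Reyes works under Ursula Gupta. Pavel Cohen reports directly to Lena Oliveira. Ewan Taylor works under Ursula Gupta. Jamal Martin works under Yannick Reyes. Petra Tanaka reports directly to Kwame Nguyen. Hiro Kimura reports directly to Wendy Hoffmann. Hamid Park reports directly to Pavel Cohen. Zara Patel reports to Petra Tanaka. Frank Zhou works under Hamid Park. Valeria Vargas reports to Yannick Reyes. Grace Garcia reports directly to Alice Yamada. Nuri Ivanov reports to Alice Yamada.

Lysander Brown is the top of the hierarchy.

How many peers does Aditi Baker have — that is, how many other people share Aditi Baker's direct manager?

Aditi Baker reports to Ursula Gupta. Ursula Gupta's other direct reports are Yannick Reyes, Ewan Taylor — 2 peers.

2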